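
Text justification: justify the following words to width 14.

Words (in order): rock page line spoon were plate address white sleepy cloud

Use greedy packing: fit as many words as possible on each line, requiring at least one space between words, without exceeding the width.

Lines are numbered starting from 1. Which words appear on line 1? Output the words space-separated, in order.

Line 1: ['rock', 'page', 'line'] (min_width=14, slack=0)
Line 2: ['spoon', 'were'] (min_width=10, slack=4)
Line 3: ['plate', 'address'] (min_width=13, slack=1)
Line 4: ['white', 'sleepy'] (min_width=12, slack=2)
Line 5: ['cloud'] (min_width=5, slack=9)

Answer: rock page line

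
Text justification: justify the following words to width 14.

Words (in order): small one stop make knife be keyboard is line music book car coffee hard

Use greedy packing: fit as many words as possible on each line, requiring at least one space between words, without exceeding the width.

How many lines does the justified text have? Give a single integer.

Line 1: ['small', 'one', 'stop'] (min_width=14, slack=0)
Line 2: ['make', 'knife', 'be'] (min_width=13, slack=1)
Line 3: ['keyboard', 'is'] (min_width=11, slack=3)
Line 4: ['line', 'music'] (min_width=10, slack=4)
Line 5: ['book', 'car'] (min_width=8, slack=6)
Line 6: ['coffee', 'hard'] (min_width=11, slack=3)
Total lines: 6

Answer: 6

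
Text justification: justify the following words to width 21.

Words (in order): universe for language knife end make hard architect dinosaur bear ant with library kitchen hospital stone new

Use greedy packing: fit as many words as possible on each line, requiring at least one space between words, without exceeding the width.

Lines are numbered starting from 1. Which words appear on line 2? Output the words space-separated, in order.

Line 1: ['universe', 'for', 'language'] (min_width=21, slack=0)
Line 2: ['knife', 'end', 'make', 'hard'] (min_width=19, slack=2)
Line 3: ['architect', 'dinosaur'] (min_width=18, slack=3)
Line 4: ['bear', 'ant', 'with', 'library'] (min_width=21, slack=0)
Line 5: ['kitchen', 'hospital'] (min_width=16, slack=5)
Line 6: ['stone', 'new'] (min_width=9, slack=12)

Answer: knife end make hard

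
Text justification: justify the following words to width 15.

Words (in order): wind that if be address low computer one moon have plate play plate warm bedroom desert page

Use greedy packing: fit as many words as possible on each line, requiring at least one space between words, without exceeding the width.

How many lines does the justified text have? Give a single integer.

Line 1: ['wind', 'that', 'if', 'be'] (min_width=15, slack=0)
Line 2: ['address', 'low'] (min_width=11, slack=4)
Line 3: ['computer', 'one'] (min_width=12, slack=3)
Line 4: ['moon', 'have', 'plate'] (min_width=15, slack=0)
Line 5: ['play', 'plate', 'warm'] (min_width=15, slack=0)
Line 6: ['bedroom', 'desert'] (min_width=14, slack=1)
Line 7: ['page'] (min_width=4, slack=11)
Total lines: 7

Answer: 7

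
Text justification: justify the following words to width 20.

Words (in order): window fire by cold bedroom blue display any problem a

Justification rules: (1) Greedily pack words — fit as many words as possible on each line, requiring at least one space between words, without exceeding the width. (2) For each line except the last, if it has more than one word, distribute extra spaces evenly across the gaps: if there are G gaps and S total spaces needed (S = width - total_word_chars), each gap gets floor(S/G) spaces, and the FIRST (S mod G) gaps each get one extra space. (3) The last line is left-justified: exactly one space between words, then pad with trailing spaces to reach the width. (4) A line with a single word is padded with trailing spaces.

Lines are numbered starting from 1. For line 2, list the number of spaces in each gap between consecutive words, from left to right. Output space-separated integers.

Line 1: ['window', 'fire', 'by', 'cold'] (min_width=19, slack=1)
Line 2: ['bedroom', 'blue', 'display'] (min_width=20, slack=0)
Line 3: ['any', 'problem', 'a'] (min_width=13, slack=7)

Answer: 1 1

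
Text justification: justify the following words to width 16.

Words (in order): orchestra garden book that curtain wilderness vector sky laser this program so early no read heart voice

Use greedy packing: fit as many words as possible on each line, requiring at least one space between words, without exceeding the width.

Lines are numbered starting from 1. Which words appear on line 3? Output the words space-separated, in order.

Answer: curtain

Derivation:
Line 1: ['orchestra', 'garden'] (min_width=16, slack=0)
Line 2: ['book', 'that'] (min_width=9, slack=7)
Line 3: ['curtain'] (min_width=7, slack=9)
Line 4: ['wilderness'] (min_width=10, slack=6)
Line 5: ['vector', 'sky', 'laser'] (min_width=16, slack=0)
Line 6: ['this', 'program', 'so'] (min_width=15, slack=1)
Line 7: ['early', 'no', 'read'] (min_width=13, slack=3)
Line 8: ['heart', 'voice'] (min_width=11, slack=5)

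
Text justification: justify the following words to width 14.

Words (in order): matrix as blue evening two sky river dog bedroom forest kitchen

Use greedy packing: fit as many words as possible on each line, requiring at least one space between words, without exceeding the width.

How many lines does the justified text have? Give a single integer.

Answer: 5

Derivation:
Line 1: ['matrix', 'as', 'blue'] (min_width=14, slack=0)
Line 2: ['evening', 'two'] (min_width=11, slack=3)
Line 3: ['sky', 'river', 'dog'] (min_width=13, slack=1)
Line 4: ['bedroom', 'forest'] (min_width=14, slack=0)
Line 5: ['kitchen'] (min_width=7, slack=7)
Total lines: 5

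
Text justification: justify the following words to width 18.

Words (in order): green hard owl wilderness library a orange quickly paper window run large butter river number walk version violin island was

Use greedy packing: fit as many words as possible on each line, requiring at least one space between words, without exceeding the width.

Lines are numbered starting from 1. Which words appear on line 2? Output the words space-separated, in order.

Answer: wilderness library

Derivation:
Line 1: ['green', 'hard', 'owl'] (min_width=14, slack=4)
Line 2: ['wilderness', 'library'] (min_width=18, slack=0)
Line 3: ['a', 'orange', 'quickly'] (min_width=16, slack=2)
Line 4: ['paper', 'window', 'run'] (min_width=16, slack=2)
Line 5: ['large', 'butter', 'river'] (min_width=18, slack=0)
Line 6: ['number', 'walk'] (min_width=11, slack=7)
Line 7: ['version', 'violin'] (min_width=14, slack=4)
Line 8: ['island', 'was'] (min_width=10, slack=8)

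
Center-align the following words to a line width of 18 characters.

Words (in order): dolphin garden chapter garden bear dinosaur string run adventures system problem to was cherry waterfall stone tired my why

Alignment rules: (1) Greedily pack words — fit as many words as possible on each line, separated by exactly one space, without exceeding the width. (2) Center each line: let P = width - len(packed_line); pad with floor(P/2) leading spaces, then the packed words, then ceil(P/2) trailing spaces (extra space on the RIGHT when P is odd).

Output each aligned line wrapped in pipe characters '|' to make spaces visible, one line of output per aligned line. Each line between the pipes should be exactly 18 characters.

Line 1: ['dolphin', 'garden'] (min_width=14, slack=4)
Line 2: ['chapter', 'garden'] (min_width=14, slack=4)
Line 3: ['bear', 'dinosaur'] (min_width=13, slack=5)
Line 4: ['string', 'run'] (min_width=10, slack=8)
Line 5: ['adventures', 'system'] (min_width=17, slack=1)
Line 6: ['problem', 'to', 'was'] (min_width=14, slack=4)
Line 7: ['cherry', 'waterfall'] (min_width=16, slack=2)
Line 8: ['stone', 'tired', 'my', 'why'] (min_width=18, slack=0)

Answer: |  dolphin garden  |
|  chapter garden  |
|  bear dinosaur   |
|    string run    |
|adventures system |
|  problem to was  |
| cherry waterfall |
|stone tired my why|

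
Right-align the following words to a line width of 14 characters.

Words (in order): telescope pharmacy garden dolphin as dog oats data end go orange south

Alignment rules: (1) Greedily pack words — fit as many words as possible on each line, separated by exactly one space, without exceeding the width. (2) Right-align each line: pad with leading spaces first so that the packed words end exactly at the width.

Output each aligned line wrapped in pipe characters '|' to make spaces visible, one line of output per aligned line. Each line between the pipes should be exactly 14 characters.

Answer: |     telescope|
|      pharmacy|
|garden dolphin|
|   as dog oats|
|   data end go|
|  orange south|

Derivation:
Line 1: ['telescope'] (min_width=9, slack=5)
Line 2: ['pharmacy'] (min_width=8, slack=6)
Line 3: ['garden', 'dolphin'] (min_width=14, slack=0)
Line 4: ['as', 'dog', 'oats'] (min_width=11, slack=3)
Line 5: ['data', 'end', 'go'] (min_width=11, slack=3)
Line 6: ['orange', 'south'] (min_width=12, slack=2)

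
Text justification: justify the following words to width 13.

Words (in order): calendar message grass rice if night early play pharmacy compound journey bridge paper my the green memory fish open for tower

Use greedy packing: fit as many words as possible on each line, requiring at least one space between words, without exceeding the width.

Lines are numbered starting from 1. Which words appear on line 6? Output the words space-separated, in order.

Line 1: ['calendar'] (min_width=8, slack=5)
Line 2: ['message', 'grass'] (min_width=13, slack=0)
Line 3: ['rice', 'if', 'night'] (min_width=13, slack=0)
Line 4: ['early', 'play'] (min_width=10, slack=3)
Line 5: ['pharmacy'] (min_width=8, slack=5)
Line 6: ['compound'] (min_width=8, slack=5)
Line 7: ['journey'] (min_width=7, slack=6)
Line 8: ['bridge', 'paper'] (min_width=12, slack=1)
Line 9: ['my', 'the', 'green'] (min_width=12, slack=1)
Line 10: ['memory', 'fish'] (min_width=11, slack=2)
Line 11: ['open', 'for'] (min_width=8, slack=5)
Line 12: ['tower'] (min_width=5, slack=8)

Answer: compound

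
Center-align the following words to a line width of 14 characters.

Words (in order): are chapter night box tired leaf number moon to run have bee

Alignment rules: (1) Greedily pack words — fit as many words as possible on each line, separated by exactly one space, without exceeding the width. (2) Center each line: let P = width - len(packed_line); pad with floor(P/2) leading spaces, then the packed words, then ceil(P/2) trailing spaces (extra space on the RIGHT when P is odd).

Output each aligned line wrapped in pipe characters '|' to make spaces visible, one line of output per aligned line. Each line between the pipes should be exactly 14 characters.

Answer: | are chapter  |
|  night box   |
|  tired leaf  |
|number moon to|
| run have bee |

Derivation:
Line 1: ['are', 'chapter'] (min_width=11, slack=3)
Line 2: ['night', 'box'] (min_width=9, slack=5)
Line 3: ['tired', 'leaf'] (min_width=10, slack=4)
Line 4: ['number', 'moon', 'to'] (min_width=14, slack=0)
Line 5: ['run', 'have', 'bee'] (min_width=12, slack=2)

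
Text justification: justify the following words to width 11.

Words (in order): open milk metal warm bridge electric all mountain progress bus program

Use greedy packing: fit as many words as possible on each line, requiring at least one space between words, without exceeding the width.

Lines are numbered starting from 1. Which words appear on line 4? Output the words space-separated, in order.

Line 1: ['open', 'milk'] (min_width=9, slack=2)
Line 2: ['metal', 'warm'] (min_width=10, slack=1)
Line 3: ['bridge'] (min_width=6, slack=5)
Line 4: ['electric'] (min_width=8, slack=3)
Line 5: ['all'] (min_width=3, slack=8)
Line 6: ['mountain'] (min_width=8, slack=3)
Line 7: ['progress'] (min_width=8, slack=3)
Line 8: ['bus', 'program'] (min_width=11, slack=0)

Answer: electric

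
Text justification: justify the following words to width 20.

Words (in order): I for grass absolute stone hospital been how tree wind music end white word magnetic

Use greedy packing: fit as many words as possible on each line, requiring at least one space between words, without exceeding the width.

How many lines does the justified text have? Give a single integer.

Answer: 5

Derivation:
Line 1: ['I', 'for', 'grass', 'absolute'] (min_width=20, slack=0)
Line 2: ['stone', 'hospital', 'been'] (min_width=19, slack=1)
Line 3: ['how', 'tree', 'wind', 'music'] (min_width=19, slack=1)
Line 4: ['end', 'white', 'word'] (min_width=14, slack=6)
Line 5: ['magnetic'] (min_width=8, slack=12)
Total lines: 5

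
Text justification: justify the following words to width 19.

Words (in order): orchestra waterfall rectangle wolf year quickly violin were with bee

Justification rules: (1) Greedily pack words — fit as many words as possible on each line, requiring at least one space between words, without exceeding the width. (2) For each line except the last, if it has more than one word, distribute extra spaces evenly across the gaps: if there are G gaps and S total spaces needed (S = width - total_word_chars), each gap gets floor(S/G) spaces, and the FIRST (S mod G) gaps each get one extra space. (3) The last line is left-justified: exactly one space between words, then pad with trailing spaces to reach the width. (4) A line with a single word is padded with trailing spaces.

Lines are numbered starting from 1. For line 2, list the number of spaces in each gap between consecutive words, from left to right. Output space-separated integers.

Line 1: ['orchestra', 'waterfall'] (min_width=19, slack=0)
Line 2: ['rectangle', 'wolf', 'year'] (min_width=19, slack=0)
Line 3: ['quickly', 'violin', 'were'] (min_width=19, slack=0)
Line 4: ['with', 'bee'] (min_width=8, slack=11)

Answer: 1 1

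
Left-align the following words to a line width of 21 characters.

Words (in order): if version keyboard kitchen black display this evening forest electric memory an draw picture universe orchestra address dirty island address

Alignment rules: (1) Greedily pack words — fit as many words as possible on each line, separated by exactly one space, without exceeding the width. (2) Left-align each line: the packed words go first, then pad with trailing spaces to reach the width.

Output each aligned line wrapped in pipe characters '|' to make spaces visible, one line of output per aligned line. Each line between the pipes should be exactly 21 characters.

Answer: |if version keyboard  |
|kitchen black display|
|this evening forest  |
|electric memory an   |
|draw picture universe|
|orchestra address    |
|dirty island address |

Derivation:
Line 1: ['if', 'version', 'keyboard'] (min_width=19, slack=2)
Line 2: ['kitchen', 'black', 'display'] (min_width=21, slack=0)
Line 3: ['this', 'evening', 'forest'] (min_width=19, slack=2)
Line 4: ['electric', 'memory', 'an'] (min_width=18, slack=3)
Line 5: ['draw', 'picture', 'universe'] (min_width=21, slack=0)
Line 6: ['orchestra', 'address'] (min_width=17, slack=4)
Line 7: ['dirty', 'island', 'address'] (min_width=20, slack=1)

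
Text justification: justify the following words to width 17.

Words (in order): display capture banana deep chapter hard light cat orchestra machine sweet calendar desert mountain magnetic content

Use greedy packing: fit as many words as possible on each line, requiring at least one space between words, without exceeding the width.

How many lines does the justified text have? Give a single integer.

Line 1: ['display', 'capture'] (min_width=15, slack=2)
Line 2: ['banana', 'deep'] (min_width=11, slack=6)
Line 3: ['chapter', 'hard'] (min_width=12, slack=5)
Line 4: ['light', 'cat'] (min_width=9, slack=8)
Line 5: ['orchestra', 'machine'] (min_width=17, slack=0)
Line 6: ['sweet', 'calendar'] (min_width=14, slack=3)
Line 7: ['desert', 'mountain'] (min_width=15, slack=2)
Line 8: ['magnetic', 'content'] (min_width=16, slack=1)
Total lines: 8

Answer: 8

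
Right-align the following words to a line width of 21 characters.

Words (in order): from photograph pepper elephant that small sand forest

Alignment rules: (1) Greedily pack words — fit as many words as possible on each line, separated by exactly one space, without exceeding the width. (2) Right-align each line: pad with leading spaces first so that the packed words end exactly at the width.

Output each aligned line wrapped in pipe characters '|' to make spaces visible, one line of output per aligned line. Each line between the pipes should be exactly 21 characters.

Answer: |      from photograph|
| pepper elephant that|
|    small sand forest|

Derivation:
Line 1: ['from', 'photograph'] (min_width=15, slack=6)
Line 2: ['pepper', 'elephant', 'that'] (min_width=20, slack=1)
Line 3: ['small', 'sand', 'forest'] (min_width=17, slack=4)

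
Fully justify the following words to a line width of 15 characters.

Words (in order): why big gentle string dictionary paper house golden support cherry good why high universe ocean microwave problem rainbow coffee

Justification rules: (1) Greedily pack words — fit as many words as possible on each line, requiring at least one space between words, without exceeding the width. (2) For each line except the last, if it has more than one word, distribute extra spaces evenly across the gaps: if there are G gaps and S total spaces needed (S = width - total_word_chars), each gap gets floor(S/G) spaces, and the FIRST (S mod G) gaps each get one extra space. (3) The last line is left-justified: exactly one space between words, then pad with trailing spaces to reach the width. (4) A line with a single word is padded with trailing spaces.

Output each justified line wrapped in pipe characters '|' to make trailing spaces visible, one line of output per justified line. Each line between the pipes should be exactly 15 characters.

Answer: |why  big gentle|
|string         |
|dictionary     |
|paper     house|
|golden  support|
|cherry good why|
|high   universe|
|ocean microwave|
|problem rainbow|
|coffee         |

Derivation:
Line 1: ['why', 'big', 'gentle'] (min_width=14, slack=1)
Line 2: ['string'] (min_width=6, slack=9)
Line 3: ['dictionary'] (min_width=10, slack=5)
Line 4: ['paper', 'house'] (min_width=11, slack=4)
Line 5: ['golden', 'support'] (min_width=14, slack=1)
Line 6: ['cherry', 'good', 'why'] (min_width=15, slack=0)
Line 7: ['high', 'universe'] (min_width=13, slack=2)
Line 8: ['ocean', 'microwave'] (min_width=15, slack=0)
Line 9: ['problem', 'rainbow'] (min_width=15, slack=0)
Line 10: ['coffee'] (min_width=6, slack=9)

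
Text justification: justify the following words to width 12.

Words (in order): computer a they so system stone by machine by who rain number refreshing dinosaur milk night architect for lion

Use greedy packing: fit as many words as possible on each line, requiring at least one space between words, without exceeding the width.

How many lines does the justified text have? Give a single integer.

Answer: 11

Derivation:
Line 1: ['computer', 'a'] (min_width=10, slack=2)
Line 2: ['they', 'so'] (min_width=7, slack=5)
Line 3: ['system', 'stone'] (min_width=12, slack=0)
Line 4: ['by', 'machine'] (min_width=10, slack=2)
Line 5: ['by', 'who', 'rain'] (min_width=11, slack=1)
Line 6: ['number'] (min_width=6, slack=6)
Line 7: ['refreshing'] (min_width=10, slack=2)
Line 8: ['dinosaur'] (min_width=8, slack=4)
Line 9: ['milk', 'night'] (min_width=10, slack=2)
Line 10: ['architect'] (min_width=9, slack=3)
Line 11: ['for', 'lion'] (min_width=8, slack=4)
Total lines: 11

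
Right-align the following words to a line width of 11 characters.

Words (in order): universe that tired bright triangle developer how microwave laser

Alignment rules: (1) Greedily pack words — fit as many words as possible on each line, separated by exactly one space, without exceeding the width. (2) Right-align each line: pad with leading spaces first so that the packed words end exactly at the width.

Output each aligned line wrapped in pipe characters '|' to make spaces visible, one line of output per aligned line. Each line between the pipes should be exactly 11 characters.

Line 1: ['universe'] (min_width=8, slack=3)
Line 2: ['that', 'tired'] (min_width=10, slack=1)
Line 3: ['bright'] (min_width=6, slack=5)
Line 4: ['triangle'] (min_width=8, slack=3)
Line 5: ['developer'] (min_width=9, slack=2)
Line 6: ['how'] (min_width=3, slack=8)
Line 7: ['microwave'] (min_width=9, slack=2)
Line 8: ['laser'] (min_width=5, slack=6)

Answer: |   universe|
| that tired|
|     bright|
|   triangle|
|  developer|
|        how|
|  microwave|
|      laser|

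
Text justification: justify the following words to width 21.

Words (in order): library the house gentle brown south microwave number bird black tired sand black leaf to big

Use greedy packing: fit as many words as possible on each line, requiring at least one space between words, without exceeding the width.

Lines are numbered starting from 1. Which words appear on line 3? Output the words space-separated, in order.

Answer: microwave number bird

Derivation:
Line 1: ['library', 'the', 'house'] (min_width=17, slack=4)
Line 2: ['gentle', 'brown', 'south'] (min_width=18, slack=3)
Line 3: ['microwave', 'number', 'bird'] (min_width=21, slack=0)
Line 4: ['black', 'tired', 'sand'] (min_width=16, slack=5)
Line 5: ['black', 'leaf', 'to', 'big'] (min_width=17, slack=4)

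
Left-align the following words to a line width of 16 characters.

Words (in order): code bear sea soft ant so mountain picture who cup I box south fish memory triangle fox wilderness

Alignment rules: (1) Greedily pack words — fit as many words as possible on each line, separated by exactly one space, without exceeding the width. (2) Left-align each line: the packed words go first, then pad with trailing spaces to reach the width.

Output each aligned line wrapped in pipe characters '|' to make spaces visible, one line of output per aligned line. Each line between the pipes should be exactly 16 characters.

Line 1: ['code', 'bear', 'sea'] (min_width=13, slack=3)
Line 2: ['soft', 'ant', 'so'] (min_width=11, slack=5)
Line 3: ['mountain', 'picture'] (min_width=16, slack=0)
Line 4: ['who', 'cup', 'I', 'box'] (min_width=13, slack=3)
Line 5: ['south', 'fish'] (min_width=10, slack=6)
Line 6: ['memory', 'triangle'] (min_width=15, slack=1)
Line 7: ['fox', 'wilderness'] (min_width=14, slack=2)

Answer: |code bear sea   |
|soft ant so     |
|mountain picture|
|who cup I box   |
|south fish      |
|memory triangle |
|fox wilderness  |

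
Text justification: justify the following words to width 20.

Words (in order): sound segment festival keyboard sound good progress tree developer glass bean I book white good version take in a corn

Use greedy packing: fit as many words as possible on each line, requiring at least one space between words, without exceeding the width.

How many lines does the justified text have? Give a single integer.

Answer: 7

Derivation:
Line 1: ['sound', 'segment'] (min_width=13, slack=7)
Line 2: ['festival', 'keyboard'] (min_width=17, slack=3)
Line 3: ['sound', 'good', 'progress'] (min_width=19, slack=1)
Line 4: ['tree', 'developer', 'glass'] (min_width=20, slack=0)
Line 5: ['bean', 'I', 'book', 'white'] (min_width=17, slack=3)
Line 6: ['good', 'version', 'take', 'in'] (min_width=20, slack=0)
Line 7: ['a', 'corn'] (min_width=6, slack=14)
Total lines: 7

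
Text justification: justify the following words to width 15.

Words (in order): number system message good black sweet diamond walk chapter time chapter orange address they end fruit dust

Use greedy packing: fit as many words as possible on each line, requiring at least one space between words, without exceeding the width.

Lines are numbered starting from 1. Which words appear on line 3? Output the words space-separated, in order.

Answer: black sweet

Derivation:
Line 1: ['number', 'system'] (min_width=13, slack=2)
Line 2: ['message', 'good'] (min_width=12, slack=3)
Line 3: ['black', 'sweet'] (min_width=11, slack=4)
Line 4: ['diamond', 'walk'] (min_width=12, slack=3)
Line 5: ['chapter', 'time'] (min_width=12, slack=3)
Line 6: ['chapter', 'orange'] (min_width=14, slack=1)
Line 7: ['address', 'they'] (min_width=12, slack=3)
Line 8: ['end', 'fruit', 'dust'] (min_width=14, slack=1)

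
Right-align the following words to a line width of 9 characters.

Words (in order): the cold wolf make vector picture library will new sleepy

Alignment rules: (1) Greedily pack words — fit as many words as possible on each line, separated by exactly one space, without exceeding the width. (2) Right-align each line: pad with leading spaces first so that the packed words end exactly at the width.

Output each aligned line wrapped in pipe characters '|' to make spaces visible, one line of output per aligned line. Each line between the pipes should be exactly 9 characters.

Line 1: ['the', 'cold'] (min_width=8, slack=1)
Line 2: ['wolf', 'make'] (min_width=9, slack=0)
Line 3: ['vector'] (min_width=6, slack=3)
Line 4: ['picture'] (min_width=7, slack=2)
Line 5: ['library'] (min_width=7, slack=2)
Line 6: ['will', 'new'] (min_width=8, slack=1)
Line 7: ['sleepy'] (min_width=6, slack=3)

Answer: | the cold|
|wolf make|
|   vector|
|  picture|
|  library|
| will new|
|   sleepy|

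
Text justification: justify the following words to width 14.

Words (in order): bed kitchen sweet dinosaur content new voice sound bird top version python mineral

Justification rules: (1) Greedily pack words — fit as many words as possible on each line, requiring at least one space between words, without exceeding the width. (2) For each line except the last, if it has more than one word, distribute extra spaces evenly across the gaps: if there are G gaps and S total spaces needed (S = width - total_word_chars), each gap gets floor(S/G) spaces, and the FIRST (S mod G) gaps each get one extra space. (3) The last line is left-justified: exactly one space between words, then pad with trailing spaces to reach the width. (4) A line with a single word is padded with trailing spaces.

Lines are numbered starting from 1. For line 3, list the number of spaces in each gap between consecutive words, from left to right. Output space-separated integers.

Line 1: ['bed', 'kitchen'] (min_width=11, slack=3)
Line 2: ['sweet', 'dinosaur'] (min_width=14, slack=0)
Line 3: ['content', 'new'] (min_width=11, slack=3)
Line 4: ['voice', 'sound'] (min_width=11, slack=3)
Line 5: ['bird', 'top'] (min_width=8, slack=6)
Line 6: ['version', 'python'] (min_width=14, slack=0)
Line 7: ['mineral'] (min_width=7, slack=7)

Answer: 4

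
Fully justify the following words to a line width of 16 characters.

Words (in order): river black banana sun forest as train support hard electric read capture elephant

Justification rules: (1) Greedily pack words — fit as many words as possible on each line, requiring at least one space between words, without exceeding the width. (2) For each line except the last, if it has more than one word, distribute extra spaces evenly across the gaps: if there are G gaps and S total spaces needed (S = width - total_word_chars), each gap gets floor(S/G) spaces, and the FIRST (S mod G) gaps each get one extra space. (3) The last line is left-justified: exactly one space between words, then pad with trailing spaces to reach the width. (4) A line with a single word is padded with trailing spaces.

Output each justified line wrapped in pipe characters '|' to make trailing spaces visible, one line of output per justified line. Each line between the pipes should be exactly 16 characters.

Answer: |river      black|
|banana       sun|
|forest  as train|
|support     hard|
|electric    read|
|capture elephant|

Derivation:
Line 1: ['river', 'black'] (min_width=11, slack=5)
Line 2: ['banana', 'sun'] (min_width=10, slack=6)
Line 3: ['forest', 'as', 'train'] (min_width=15, slack=1)
Line 4: ['support', 'hard'] (min_width=12, slack=4)
Line 5: ['electric', 'read'] (min_width=13, slack=3)
Line 6: ['capture', 'elephant'] (min_width=16, slack=0)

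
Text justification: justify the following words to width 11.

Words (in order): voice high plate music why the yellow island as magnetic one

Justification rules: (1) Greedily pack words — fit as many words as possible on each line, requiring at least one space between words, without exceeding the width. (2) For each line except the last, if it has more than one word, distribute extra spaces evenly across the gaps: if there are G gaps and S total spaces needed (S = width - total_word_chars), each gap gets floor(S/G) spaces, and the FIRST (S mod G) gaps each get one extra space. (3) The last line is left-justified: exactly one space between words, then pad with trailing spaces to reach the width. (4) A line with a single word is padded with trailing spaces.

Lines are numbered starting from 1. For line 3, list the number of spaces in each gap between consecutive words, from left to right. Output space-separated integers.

Line 1: ['voice', 'high'] (min_width=10, slack=1)
Line 2: ['plate', 'music'] (min_width=11, slack=0)
Line 3: ['why', 'the'] (min_width=7, slack=4)
Line 4: ['yellow'] (min_width=6, slack=5)
Line 5: ['island', 'as'] (min_width=9, slack=2)
Line 6: ['magnetic'] (min_width=8, slack=3)
Line 7: ['one'] (min_width=3, slack=8)

Answer: 5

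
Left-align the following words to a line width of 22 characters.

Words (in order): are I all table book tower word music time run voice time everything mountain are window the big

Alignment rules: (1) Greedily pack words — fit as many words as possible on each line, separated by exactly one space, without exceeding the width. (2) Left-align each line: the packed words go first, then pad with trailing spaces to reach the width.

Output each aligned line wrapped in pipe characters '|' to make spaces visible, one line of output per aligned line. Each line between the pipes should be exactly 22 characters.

Line 1: ['are', 'I', 'all', 'table', 'book'] (min_width=20, slack=2)
Line 2: ['tower', 'word', 'music', 'time'] (min_width=21, slack=1)
Line 3: ['run', 'voice', 'time'] (min_width=14, slack=8)
Line 4: ['everything', 'mountain'] (min_width=19, slack=3)
Line 5: ['are', 'window', 'the', 'big'] (min_width=18, slack=4)

Answer: |are I all table book  |
|tower word music time |
|run voice time        |
|everything mountain   |
|are window the big    |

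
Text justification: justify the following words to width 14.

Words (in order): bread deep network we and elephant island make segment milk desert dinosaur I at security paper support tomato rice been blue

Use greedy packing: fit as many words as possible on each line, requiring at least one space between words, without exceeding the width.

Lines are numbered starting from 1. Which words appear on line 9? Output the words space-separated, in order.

Line 1: ['bread', 'deep'] (min_width=10, slack=4)
Line 2: ['network', 'we', 'and'] (min_width=14, slack=0)
Line 3: ['elephant'] (min_width=8, slack=6)
Line 4: ['island', 'make'] (min_width=11, slack=3)
Line 5: ['segment', 'milk'] (min_width=12, slack=2)
Line 6: ['desert'] (min_width=6, slack=8)
Line 7: ['dinosaur', 'I', 'at'] (min_width=13, slack=1)
Line 8: ['security', 'paper'] (min_width=14, slack=0)
Line 9: ['support', 'tomato'] (min_width=14, slack=0)
Line 10: ['rice', 'been', 'blue'] (min_width=14, slack=0)

Answer: support tomato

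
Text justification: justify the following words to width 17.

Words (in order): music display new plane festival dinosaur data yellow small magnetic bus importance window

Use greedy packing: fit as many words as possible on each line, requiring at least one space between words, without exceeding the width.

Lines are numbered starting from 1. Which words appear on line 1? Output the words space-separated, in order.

Answer: music display new

Derivation:
Line 1: ['music', 'display', 'new'] (min_width=17, slack=0)
Line 2: ['plane', 'festival'] (min_width=14, slack=3)
Line 3: ['dinosaur', 'data'] (min_width=13, slack=4)
Line 4: ['yellow', 'small'] (min_width=12, slack=5)
Line 5: ['magnetic', 'bus'] (min_width=12, slack=5)
Line 6: ['importance', 'window'] (min_width=17, slack=0)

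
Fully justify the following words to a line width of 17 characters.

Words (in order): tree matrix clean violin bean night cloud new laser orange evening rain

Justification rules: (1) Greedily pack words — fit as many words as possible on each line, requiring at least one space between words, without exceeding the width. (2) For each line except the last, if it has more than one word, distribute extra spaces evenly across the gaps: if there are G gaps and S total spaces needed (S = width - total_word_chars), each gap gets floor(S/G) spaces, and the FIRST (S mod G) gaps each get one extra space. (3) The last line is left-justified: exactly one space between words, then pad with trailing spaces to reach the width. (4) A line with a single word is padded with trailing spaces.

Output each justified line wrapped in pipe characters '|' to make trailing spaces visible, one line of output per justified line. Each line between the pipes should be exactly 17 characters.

Line 1: ['tree', 'matrix', 'clean'] (min_width=17, slack=0)
Line 2: ['violin', 'bean', 'night'] (min_width=17, slack=0)
Line 3: ['cloud', 'new', 'laser'] (min_width=15, slack=2)
Line 4: ['orange', 'evening'] (min_width=14, slack=3)
Line 5: ['rain'] (min_width=4, slack=13)

Answer: |tree matrix clean|
|violin bean night|
|cloud  new  laser|
|orange    evening|
|rain             |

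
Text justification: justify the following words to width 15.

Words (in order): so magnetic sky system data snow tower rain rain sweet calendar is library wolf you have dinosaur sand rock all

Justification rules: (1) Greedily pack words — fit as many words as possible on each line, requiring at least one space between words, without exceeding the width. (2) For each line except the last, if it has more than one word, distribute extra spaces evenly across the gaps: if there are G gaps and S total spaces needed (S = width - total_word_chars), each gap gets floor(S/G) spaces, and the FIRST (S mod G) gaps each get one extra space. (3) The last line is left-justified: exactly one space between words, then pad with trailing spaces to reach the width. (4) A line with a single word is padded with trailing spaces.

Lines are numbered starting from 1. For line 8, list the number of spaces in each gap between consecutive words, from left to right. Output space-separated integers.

Line 1: ['so', 'magnetic', 'sky'] (min_width=15, slack=0)
Line 2: ['system', 'data'] (min_width=11, slack=4)
Line 3: ['snow', 'tower', 'rain'] (min_width=15, slack=0)
Line 4: ['rain', 'sweet'] (min_width=10, slack=5)
Line 5: ['calendar', 'is'] (min_width=11, slack=4)
Line 6: ['library', 'wolf'] (min_width=12, slack=3)
Line 7: ['you', 'have'] (min_width=8, slack=7)
Line 8: ['dinosaur', 'sand'] (min_width=13, slack=2)
Line 9: ['rock', 'all'] (min_width=8, slack=7)

Answer: 3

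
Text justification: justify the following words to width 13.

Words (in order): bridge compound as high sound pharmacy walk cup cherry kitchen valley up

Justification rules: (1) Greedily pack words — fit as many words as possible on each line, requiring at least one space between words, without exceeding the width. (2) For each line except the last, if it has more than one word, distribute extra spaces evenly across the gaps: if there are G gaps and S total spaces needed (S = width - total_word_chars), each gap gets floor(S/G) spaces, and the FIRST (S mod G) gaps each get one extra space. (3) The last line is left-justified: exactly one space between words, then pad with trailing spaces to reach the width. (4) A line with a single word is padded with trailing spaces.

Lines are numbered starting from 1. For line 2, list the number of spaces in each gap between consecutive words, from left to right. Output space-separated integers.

Line 1: ['bridge'] (min_width=6, slack=7)
Line 2: ['compound', 'as'] (min_width=11, slack=2)
Line 3: ['high', 'sound'] (min_width=10, slack=3)
Line 4: ['pharmacy', 'walk'] (min_width=13, slack=0)
Line 5: ['cup', 'cherry'] (min_width=10, slack=3)
Line 6: ['kitchen'] (min_width=7, slack=6)
Line 7: ['valley', 'up'] (min_width=9, slack=4)

Answer: 3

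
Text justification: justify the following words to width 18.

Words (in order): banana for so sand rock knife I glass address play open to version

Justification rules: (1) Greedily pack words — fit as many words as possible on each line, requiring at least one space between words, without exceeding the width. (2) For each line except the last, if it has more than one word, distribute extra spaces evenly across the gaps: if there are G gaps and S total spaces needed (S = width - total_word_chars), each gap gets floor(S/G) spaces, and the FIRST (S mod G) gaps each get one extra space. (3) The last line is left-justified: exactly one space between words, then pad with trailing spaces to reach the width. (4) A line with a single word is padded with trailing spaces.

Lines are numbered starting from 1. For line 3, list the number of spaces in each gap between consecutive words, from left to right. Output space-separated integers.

Answer: 2 1

Derivation:
Line 1: ['banana', 'for', 'so', 'sand'] (min_width=18, slack=0)
Line 2: ['rock', 'knife', 'I', 'glass'] (min_width=18, slack=0)
Line 3: ['address', 'play', 'open'] (min_width=17, slack=1)
Line 4: ['to', 'version'] (min_width=10, slack=8)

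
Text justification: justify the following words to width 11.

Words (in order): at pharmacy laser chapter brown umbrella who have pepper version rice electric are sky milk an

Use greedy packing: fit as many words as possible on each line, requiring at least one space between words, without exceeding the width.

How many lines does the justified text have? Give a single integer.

Answer: 12

Derivation:
Line 1: ['at', 'pharmacy'] (min_width=11, slack=0)
Line 2: ['laser'] (min_width=5, slack=6)
Line 3: ['chapter'] (min_width=7, slack=4)
Line 4: ['brown'] (min_width=5, slack=6)
Line 5: ['umbrella'] (min_width=8, slack=3)
Line 6: ['who', 'have'] (min_width=8, slack=3)
Line 7: ['pepper'] (min_width=6, slack=5)
Line 8: ['version'] (min_width=7, slack=4)
Line 9: ['rice'] (min_width=4, slack=7)
Line 10: ['electric'] (min_width=8, slack=3)
Line 11: ['are', 'sky'] (min_width=7, slack=4)
Line 12: ['milk', 'an'] (min_width=7, slack=4)
Total lines: 12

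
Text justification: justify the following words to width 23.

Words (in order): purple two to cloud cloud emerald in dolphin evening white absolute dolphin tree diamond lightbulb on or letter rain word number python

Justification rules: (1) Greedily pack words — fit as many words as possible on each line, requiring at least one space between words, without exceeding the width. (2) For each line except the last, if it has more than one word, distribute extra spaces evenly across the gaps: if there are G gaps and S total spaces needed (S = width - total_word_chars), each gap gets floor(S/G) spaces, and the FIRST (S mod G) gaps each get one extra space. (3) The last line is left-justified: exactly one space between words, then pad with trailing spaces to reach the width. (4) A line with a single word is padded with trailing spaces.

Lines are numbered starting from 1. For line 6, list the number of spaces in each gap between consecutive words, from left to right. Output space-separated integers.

Answer: 1 1 1

Derivation:
Line 1: ['purple', 'two', 'to', 'cloud'] (min_width=19, slack=4)
Line 2: ['cloud', 'emerald', 'in'] (min_width=16, slack=7)
Line 3: ['dolphin', 'evening', 'white'] (min_width=21, slack=2)
Line 4: ['absolute', 'dolphin', 'tree'] (min_width=21, slack=2)
Line 5: ['diamond', 'lightbulb', 'on', 'or'] (min_width=23, slack=0)
Line 6: ['letter', 'rain', 'word', 'number'] (min_width=23, slack=0)
Line 7: ['python'] (min_width=6, slack=17)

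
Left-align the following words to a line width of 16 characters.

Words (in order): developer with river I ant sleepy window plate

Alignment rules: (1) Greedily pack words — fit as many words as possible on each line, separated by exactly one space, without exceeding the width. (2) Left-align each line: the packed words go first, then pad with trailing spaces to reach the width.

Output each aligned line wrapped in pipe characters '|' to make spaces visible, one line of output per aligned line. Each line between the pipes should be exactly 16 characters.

Line 1: ['developer', 'with'] (min_width=14, slack=2)
Line 2: ['river', 'I', 'ant'] (min_width=11, slack=5)
Line 3: ['sleepy', 'window'] (min_width=13, slack=3)
Line 4: ['plate'] (min_width=5, slack=11)

Answer: |developer with  |
|river I ant     |
|sleepy window   |
|plate           |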